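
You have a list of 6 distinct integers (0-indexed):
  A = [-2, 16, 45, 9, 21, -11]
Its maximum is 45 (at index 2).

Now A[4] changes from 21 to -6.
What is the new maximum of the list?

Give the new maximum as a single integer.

Old max = 45 (at index 2)
Change: A[4] 21 -> -6
Changed element was NOT the old max.
  New max = max(old_max, new_val) = max(45, -6) = 45

Answer: 45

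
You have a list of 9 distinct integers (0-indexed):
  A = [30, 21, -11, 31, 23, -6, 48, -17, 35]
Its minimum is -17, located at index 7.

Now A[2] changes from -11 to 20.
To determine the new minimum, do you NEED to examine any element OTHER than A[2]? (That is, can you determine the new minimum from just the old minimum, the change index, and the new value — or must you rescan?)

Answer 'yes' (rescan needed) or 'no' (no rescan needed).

Answer: no

Derivation:
Old min = -17 at index 7
Change at index 2: -11 -> 20
Index 2 was NOT the min. New min = min(-17, 20). No rescan of other elements needed.
Needs rescan: no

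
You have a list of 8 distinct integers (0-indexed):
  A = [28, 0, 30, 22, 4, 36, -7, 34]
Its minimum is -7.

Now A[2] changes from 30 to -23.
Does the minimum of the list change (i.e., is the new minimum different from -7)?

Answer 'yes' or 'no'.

Answer: yes

Derivation:
Old min = -7
Change: A[2] 30 -> -23
Changed element was NOT the min; min changes only if -23 < -7.
New min = -23; changed? yes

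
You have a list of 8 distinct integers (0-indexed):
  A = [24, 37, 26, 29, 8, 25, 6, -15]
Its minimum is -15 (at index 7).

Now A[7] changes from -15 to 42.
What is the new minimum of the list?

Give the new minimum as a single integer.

Answer: 6

Derivation:
Old min = -15 (at index 7)
Change: A[7] -15 -> 42
Changed element WAS the min. Need to check: is 42 still <= all others?
  Min of remaining elements: 6
  New min = min(42, 6) = 6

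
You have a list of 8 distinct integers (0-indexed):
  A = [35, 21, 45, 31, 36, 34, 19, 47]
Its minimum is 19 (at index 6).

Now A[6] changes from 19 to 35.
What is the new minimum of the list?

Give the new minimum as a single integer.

Answer: 21

Derivation:
Old min = 19 (at index 6)
Change: A[6] 19 -> 35
Changed element WAS the min. Need to check: is 35 still <= all others?
  Min of remaining elements: 21
  New min = min(35, 21) = 21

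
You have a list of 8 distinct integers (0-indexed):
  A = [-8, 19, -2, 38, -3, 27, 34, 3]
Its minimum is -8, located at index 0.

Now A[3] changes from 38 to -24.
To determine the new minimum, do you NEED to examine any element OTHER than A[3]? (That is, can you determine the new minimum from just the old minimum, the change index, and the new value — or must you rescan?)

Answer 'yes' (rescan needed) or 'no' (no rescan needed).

Old min = -8 at index 0
Change at index 3: 38 -> -24
Index 3 was NOT the min. New min = min(-8, -24). No rescan of other elements needed.
Needs rescan: no

Answer: no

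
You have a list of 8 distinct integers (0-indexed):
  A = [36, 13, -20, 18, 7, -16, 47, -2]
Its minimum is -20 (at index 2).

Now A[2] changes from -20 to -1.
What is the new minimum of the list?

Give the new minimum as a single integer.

Old min = -20 (at index 2)
Change: A[2] -20 -> -1
Changed element WAS the min. Need to check: is -1 still <= all others?
  Min of remaining elements: -16
  New min = min(-1, -16) = -16

Answer: -16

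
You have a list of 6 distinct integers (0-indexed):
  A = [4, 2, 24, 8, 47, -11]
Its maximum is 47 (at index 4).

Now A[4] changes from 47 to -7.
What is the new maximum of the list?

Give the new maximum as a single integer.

Old max = 47 (at index 4)
Change: A[4] 47 -> -7
Changed element WAS the max -> may need rescan.
  Max of remaining elements: 24
  New max = max(-7, 24) = 24

Answer: 24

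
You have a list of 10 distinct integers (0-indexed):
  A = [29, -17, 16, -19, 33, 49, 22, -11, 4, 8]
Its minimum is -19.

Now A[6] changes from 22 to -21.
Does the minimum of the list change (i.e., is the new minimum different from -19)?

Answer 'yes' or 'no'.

Answer: yes

Derivation:
Old min = -19
Change: A[6] 22 -> -21
Changed element was NOT the min; min changes only if -21 < -19.
New min = -21; changed? yes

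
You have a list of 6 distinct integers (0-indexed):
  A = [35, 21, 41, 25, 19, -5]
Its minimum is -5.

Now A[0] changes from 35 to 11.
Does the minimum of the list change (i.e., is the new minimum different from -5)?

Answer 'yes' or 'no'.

Answer: no

Derivation:
Old min = -5
Change: A[0] 35 -> 11
Changed element was NOT the min; min changes only if 11 < -5.
New min = -5; changed? no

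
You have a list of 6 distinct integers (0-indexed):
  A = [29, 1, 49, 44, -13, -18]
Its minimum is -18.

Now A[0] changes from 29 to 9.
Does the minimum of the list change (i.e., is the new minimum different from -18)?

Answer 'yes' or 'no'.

Answer: no

Derivation:
Old min = -18
Change: A[0] 29 -> 9
Changed element was NOT the min; min changes only if 9 < -18.
New min = -18; changed? no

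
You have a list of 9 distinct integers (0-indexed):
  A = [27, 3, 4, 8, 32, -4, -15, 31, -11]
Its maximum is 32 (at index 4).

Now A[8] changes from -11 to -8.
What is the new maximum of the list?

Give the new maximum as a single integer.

Old max = 32 (at index 4)
Change: A[8] -11 -> -8
Changed element was NOT the old max.
  New max = max(old_max, new_val) = max(32, -8) = 32

Answer: 32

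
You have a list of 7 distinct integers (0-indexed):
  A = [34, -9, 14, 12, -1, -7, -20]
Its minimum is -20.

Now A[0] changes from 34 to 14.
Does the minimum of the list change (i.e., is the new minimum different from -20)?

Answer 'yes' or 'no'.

Answer: no

Derivation:
Old min = -20
Change: A[0] 34 -> 14
Changed element was NOT the min; min changes only if 14 < -20.
New min = -20; changed? no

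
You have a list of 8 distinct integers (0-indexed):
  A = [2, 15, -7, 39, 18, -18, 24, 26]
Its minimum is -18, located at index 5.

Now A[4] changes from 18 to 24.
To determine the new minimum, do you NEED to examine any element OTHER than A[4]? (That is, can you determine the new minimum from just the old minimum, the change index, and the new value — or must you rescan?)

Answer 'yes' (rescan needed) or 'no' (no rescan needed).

Answer: no

Derivation:
Old min = -18 at index 5
Change at index 4: 18 -> 24
Index 4 was NOT the min. New min = min(-18, 24). No rescan of other elements needed.
Needs rescan: no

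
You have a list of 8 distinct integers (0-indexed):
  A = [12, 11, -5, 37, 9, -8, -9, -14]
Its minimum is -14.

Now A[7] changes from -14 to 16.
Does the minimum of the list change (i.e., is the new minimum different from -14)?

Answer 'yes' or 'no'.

Answer: yes

Derivation:
Old min = -14
Change: A[7] -14 -> 16
Changed element was the min; new min must be rechecked.
New min = -9; changed? yes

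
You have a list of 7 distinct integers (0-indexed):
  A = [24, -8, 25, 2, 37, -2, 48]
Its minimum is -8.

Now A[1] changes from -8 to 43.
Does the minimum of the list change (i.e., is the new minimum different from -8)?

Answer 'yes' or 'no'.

Answer: yes

Derivation:
Old min = -8
Change: A[1] -8 -> 43
Changed element was the min; new min must be rechecked.
New min = -2; changed? yes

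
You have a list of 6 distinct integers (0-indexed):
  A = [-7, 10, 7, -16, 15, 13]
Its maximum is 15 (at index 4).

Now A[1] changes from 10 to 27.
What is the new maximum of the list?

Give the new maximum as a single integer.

Old max = 15 (at index 4)
Change: A[1] 10 -> 27
Changed element was NOT the old max.
  New max = max(old_max, new_val) = max(15, 27) = 27

Answer: 27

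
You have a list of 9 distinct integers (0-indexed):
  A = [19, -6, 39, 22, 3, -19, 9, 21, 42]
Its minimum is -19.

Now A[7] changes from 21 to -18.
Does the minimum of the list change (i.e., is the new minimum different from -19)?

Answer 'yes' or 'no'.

Answer: no

Derivation:
Old min = -19
Change: A[7] 21 -> -18
Changed element was NOT the min; min changes only if -18 < -19.
New min = -19; changed? no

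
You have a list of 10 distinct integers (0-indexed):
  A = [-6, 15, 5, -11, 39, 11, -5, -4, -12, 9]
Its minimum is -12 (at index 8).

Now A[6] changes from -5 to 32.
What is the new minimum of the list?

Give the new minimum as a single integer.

Old min = -12 (at index 8)
Change: A[6] -5 -> 32
Changed element was NOT the old min.
  New min = min(old_min, new_val) = min(-12, 32) = -12

Answer: -12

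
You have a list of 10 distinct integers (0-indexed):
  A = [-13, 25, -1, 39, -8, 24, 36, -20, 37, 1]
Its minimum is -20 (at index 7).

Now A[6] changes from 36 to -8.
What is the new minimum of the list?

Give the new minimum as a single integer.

Answer: -20

Derivation:
Old min = -20 (at index 7)
Change: A[6] 36 -> -8
Changed element was NOT the old min.
  New min = min(old_min, new_val) = min(-20, -8) = -20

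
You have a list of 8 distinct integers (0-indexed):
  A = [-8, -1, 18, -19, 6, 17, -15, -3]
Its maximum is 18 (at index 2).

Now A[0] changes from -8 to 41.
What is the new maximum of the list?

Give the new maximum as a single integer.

Old max = 18 (at index 2)
Change: A[0] -8 -> 41
Changed element was NOT the old max.
  New max = max(old_max, new_val) = max(18, 41) = 41

Answer: 41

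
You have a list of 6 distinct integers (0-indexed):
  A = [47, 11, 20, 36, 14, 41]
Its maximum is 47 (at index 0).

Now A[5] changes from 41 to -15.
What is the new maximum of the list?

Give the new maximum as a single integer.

Answer: 47

Derivation:
Old max = 47 (at index 0)
Change: A[5] 41 -> -15
Changed element was NOT the old max.
  New max = max(old_max, new_val) = max(47, -15) = 47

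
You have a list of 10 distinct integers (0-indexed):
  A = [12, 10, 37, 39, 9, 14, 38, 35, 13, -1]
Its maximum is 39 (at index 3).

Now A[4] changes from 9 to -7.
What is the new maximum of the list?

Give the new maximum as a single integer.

Answer: 39

Derivation:
Old max = 39 (at index 3)
Change: A[4] 9 -> -7
Changed element was NOT the old max.
  New max = max(old_max, new_val) = max(39, -7) = 39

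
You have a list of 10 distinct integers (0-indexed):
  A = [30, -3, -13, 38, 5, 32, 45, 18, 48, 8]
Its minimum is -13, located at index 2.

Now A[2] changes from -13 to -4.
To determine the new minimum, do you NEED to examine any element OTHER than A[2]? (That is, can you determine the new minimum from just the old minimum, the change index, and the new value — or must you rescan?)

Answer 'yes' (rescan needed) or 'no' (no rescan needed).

Answer: yes

Derivation:
Old min = -13 at index 2
Change at index 2: -13 -> -4
Index 2 WAS the min and new value -4 > old min -13. Must rescan other elements to find the new min.
Needs rescan: yes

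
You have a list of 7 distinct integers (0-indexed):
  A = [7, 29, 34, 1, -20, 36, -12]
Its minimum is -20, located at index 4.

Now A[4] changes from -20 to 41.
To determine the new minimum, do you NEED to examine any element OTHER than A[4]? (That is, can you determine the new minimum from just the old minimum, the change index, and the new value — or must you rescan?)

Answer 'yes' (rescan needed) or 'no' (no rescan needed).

Old min = -20 at index 4
Change at index 4: -20 -> 41
Index 4 WAS the min and new value 41 > old min -20. Must rescan other elements to find the new min.
Needs rescan: yes

Answer: yes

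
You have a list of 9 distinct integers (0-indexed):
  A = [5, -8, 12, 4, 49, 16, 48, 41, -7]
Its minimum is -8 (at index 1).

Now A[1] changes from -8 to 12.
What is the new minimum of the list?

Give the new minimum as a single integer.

Old min = -8 (at index 1)
Change: A[1] -8 -> 12
Changed element WAS the min. Need to check: is 12 still <= all others?
  Min of remaining elements: -7
  New min = min(12, -7) = -7

Answer: -7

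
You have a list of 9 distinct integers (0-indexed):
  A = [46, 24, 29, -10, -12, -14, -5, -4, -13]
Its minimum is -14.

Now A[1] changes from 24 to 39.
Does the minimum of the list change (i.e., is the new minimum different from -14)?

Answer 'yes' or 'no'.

Answer: no

Derivation:
Old min = -14
Change: A[1] 24 -> 39
Changed element was NOT the min; min changes only if 39 < -14.
New min = -14; changed? no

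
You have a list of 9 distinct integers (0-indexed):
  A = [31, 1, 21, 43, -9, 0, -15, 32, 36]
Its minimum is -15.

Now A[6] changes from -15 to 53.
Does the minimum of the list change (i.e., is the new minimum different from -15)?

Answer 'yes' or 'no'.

Answer: yes

Derivation:
Old min = -15
Change: A[6] -15 -> 53
Changed element was the min; new min must be rechecked.
New min = -9; changed? yes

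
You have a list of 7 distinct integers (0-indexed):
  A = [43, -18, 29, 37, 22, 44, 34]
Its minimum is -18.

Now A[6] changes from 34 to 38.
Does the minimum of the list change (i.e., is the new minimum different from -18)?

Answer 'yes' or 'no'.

Answer: no

Derivation:
Old min = -18
Change: A[6] 34 -> 38
Changed element was NOT the min; min changes only if 38 < -18.
New min = -18; changed? no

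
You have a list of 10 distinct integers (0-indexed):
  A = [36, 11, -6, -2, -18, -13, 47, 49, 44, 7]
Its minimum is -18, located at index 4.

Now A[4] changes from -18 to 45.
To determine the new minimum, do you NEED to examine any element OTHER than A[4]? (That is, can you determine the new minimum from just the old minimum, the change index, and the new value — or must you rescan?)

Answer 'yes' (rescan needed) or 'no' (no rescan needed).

Old min = -18 at index 4
Change at index 4: -18 -> 45
Index 4 WAS the min and new value 45 > old min -18. Must rescan other elements to find the new min.
Needs rescan: yes

Answer: yes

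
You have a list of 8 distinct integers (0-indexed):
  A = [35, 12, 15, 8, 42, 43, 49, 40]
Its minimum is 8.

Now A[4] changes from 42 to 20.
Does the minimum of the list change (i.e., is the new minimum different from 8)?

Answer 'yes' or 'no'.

Old min = 8
Change: A[4] 42 -> 20
Changed element was NOT the min; min changes only if 20 < 8.
New min = 8; changed? no

Answer: no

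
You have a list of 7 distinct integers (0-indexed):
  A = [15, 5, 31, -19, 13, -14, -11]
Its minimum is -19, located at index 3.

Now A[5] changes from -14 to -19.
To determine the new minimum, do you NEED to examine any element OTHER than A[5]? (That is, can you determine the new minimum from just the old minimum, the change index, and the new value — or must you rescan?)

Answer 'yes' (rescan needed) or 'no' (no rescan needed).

Old min = -19 at index 3
Change at index 5: -14 -> -19
Index 5 was NOT the min. New min = min(-19, -19). No rescan of other elements needed.
Needs rescan: no

Answer: no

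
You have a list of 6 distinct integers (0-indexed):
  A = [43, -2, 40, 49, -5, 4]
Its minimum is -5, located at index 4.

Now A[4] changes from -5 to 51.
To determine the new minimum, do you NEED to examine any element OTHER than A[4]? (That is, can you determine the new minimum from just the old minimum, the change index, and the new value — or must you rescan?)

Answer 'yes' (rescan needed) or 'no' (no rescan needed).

Old min = -5 at index 4
Change at index 4: -5 -> 51
Index 4 WAS the min and new value 51 > old min -5. Must rescan other elements to find the new min.
Needs rescan: yes

Answer: yes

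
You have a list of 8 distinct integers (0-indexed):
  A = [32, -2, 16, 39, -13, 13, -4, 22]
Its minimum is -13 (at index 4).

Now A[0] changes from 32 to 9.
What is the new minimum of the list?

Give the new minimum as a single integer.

Answer: -13

Derivation:
Old min = -13 (at index 4)
Change: A[0] 32 -> 9
Changed element was NOT the old min.
  New min = min(old_min, new_val) = min(-13, 9) = -13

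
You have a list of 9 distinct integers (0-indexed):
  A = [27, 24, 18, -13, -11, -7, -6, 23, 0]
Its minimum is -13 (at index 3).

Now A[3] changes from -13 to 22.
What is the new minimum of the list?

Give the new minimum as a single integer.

Old min = -13 (at index 3)
Change: A[3] -13 -> 22
Changed element WAS the min. Need to check: is 22 still <= all others?
  Min of remaining elements: -11
  New min = min(22, -11) = -11

Answer: -11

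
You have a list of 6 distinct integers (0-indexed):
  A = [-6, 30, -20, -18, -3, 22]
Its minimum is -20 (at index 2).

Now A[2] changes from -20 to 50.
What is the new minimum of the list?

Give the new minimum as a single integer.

Answer: -18

Derivation:
Old min = -20 (at index 2)
Change: A[2] -20 -> 50
Changed element WAS the min. Need to check: is 50 still <= all others?
  Min of remaining elements: -18
  New min = min(50, -18) = -18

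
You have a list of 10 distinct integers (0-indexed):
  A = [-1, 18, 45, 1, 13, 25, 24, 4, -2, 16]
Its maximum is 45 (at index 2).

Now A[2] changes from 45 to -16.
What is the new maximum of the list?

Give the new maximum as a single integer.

Old max = 45 (at index 2)
Change: A[2] 45 -> -16
Changed element WAS the max -> may need rescan.
  Max of remaining elements: 25
  New max = max(-16, 25) = 25

Answer: 25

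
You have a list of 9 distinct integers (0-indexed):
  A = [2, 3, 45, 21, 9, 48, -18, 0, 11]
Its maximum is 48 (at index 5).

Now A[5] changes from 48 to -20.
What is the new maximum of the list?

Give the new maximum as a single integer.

Answer: 45

Derivation:
Old max = 48 (at index 5)
Change: A[5] 48 -> -20
Changed element WAS the max -> may need rescan.
  Max of remaining elements: 45
  New max = max(-20, 45) = 45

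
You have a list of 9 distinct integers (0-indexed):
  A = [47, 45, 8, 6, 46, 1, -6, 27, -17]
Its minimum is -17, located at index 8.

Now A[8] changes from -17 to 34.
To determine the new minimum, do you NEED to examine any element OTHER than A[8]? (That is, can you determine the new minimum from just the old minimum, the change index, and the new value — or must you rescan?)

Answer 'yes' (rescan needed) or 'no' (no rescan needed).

Answer: yes

Derivation:
Old min = -17 at index 8
Change at index 8: -17 -> 34
Index 8 WAS the min and new value 34 > old min -17. Must rescan other elements to find the new min.
Needs rescan: yes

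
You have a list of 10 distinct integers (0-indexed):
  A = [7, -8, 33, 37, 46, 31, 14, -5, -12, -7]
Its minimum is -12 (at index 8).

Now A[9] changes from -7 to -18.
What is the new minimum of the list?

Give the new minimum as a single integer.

Answer: -18

Derivation:
Old min = -12 (at index 8)
Change: A[9] -7 -> -18
Changed element was NOT the old min.
  New min = min(old_min, new_val) = min(-12, -18) = -18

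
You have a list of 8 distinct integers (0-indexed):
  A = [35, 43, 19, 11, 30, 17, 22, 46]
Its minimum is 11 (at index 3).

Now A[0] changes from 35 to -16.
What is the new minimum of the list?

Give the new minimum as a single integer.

Old min = 11 (at index 3)
Change: A[0] 35 -> -16
Changed element was NOT the old min.
  New min = min(old_min, new_val) = min(11, -16) = -16

Answer: -16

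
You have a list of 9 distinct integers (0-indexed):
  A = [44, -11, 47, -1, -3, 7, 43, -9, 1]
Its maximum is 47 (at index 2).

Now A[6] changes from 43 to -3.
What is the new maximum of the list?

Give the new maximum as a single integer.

Old max = 47 (at index 2)
Change: A[6] 43 -> -3
Changed element was NOT the old max.
  New max = max(old_max, new_val) = max(47, -3) = 47

Answer: 47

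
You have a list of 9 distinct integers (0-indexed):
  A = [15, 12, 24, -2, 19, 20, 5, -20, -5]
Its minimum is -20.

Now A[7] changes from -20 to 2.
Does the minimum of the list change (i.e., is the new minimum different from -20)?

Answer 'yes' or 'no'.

Old min = -20
Change: A[7] -20 -> 2
Changed element was the min; new min must be rechecked.
New min = -5; changed? yes

Answer: yes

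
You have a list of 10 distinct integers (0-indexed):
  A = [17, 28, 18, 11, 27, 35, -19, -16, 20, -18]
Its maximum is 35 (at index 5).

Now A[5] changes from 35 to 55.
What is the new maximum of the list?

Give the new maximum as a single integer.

Old max = 35 (at index 5)
Change: A[5] 35 -> 55
Changed element WAS the max -> may need rescan.
  Max of remaining elements: 28
  New max = max(55, 28) = 55

Answer: 55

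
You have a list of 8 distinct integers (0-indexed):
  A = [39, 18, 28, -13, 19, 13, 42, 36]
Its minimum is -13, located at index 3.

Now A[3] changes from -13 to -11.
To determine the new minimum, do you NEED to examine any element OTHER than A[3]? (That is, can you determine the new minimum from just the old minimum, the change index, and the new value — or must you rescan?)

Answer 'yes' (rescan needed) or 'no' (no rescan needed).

Answer: yes

Derivation:
Old min = -13 at index 3
Change at index 3: -13 -> -11
Index 3 WAS the min and new value -11 > old min -13. Must rescan other elements to find the new min.
Needs rescan: yes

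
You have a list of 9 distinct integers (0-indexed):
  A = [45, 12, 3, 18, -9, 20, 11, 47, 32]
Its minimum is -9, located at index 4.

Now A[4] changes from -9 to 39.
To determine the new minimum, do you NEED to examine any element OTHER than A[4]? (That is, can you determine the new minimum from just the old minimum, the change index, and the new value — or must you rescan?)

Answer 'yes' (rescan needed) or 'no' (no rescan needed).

Answer: yes

Derivation:
Old min = -9 at index 4
Change at index 4: -9 -> 39
Index 4 WAS the min and new value 39 > old min -9. Must rescan other elements to find the new min.
Needs rescan: yes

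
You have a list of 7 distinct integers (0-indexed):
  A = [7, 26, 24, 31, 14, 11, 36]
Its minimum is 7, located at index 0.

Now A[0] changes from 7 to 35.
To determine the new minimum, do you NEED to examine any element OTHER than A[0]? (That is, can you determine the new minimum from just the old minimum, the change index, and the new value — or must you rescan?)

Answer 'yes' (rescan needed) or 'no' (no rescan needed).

Answer: yes

Derivation:
Old min = 7 at index 0
Change at index 0: 7 -> 35
Index 0 WAS the min and new value 35 > old min 7. Must rescan other elements to find the new min.
Needs rescan: yes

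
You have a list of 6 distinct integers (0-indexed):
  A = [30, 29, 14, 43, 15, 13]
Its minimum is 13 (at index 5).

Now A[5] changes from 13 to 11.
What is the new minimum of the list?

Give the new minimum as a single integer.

Old min = 13 (at index 5)
Change: A[5] 13 -> 11
Changed element WAS the min. Need to check: is 11 still <= all others?
  Min of remaining elements: 14
  New min = min(11, 14) = 11

Answer: 11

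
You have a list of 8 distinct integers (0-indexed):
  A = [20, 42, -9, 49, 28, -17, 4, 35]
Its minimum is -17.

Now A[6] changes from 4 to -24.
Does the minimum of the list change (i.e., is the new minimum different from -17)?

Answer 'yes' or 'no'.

Answer: yes

Derivation:
Old min = -17
Change: A[6] 4 -> -24
Changed element was NOT the min; min changes only if -24 < -17.
New min = -24; changed? yes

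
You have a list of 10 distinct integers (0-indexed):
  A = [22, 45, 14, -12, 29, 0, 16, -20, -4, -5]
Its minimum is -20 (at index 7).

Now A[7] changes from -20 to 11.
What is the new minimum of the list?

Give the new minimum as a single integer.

Old min = -20 (at index 7)
Change: A[7] -20 -> 11
Changed element WAS the min. Need to check: is 11 still <= all others?
  Min of remaining elements: -12
  New min = min(11, -12) = -12

Answer: -12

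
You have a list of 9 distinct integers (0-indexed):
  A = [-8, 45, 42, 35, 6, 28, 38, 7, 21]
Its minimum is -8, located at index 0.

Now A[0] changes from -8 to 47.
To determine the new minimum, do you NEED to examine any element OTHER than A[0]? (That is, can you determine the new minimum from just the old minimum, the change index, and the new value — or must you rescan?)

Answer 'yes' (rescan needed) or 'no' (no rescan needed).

Answer: yes

Derivation:
Old min = -8 at index 0
Change at index 0: -8 -> 47
Index 0 WAS the min and new value 47 > old min -8. Must rescan other elements to find the new min.
Needs rescan: yes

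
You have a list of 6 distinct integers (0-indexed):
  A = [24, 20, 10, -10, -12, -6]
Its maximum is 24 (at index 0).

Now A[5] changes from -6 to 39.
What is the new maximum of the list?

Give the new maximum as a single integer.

Old max = 24 (at index 0)
Change: A[5] -6 -> 39
Changed element was NOT the old max.
  New max = max(old_max, new_val) = max(24, 39) = 39

Answer: 39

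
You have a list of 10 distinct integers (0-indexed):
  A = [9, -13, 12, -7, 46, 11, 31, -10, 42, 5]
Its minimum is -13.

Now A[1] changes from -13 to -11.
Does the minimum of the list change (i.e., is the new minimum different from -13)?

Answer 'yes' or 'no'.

Old min = -13
Change: A[1] -13 -> -11
Changed element was the min; new min must be rechecked.
New min = -11; changed? yes

Answer: yes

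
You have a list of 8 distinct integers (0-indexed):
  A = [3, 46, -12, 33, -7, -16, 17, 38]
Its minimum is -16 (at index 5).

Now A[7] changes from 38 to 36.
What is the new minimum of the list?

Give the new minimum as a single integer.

Answer: -16

Derivation:
Old min = -16 (at index 5)
Change: A[7] 38 -> 36
Changed element was NOT the old min.
  New min = min(old_min, new_val) = min(-16, 36) = -16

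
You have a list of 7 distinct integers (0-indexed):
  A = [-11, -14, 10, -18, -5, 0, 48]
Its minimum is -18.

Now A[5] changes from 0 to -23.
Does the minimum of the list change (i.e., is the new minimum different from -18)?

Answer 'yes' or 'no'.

Answer: yes

Derivation:
Old min = -18
Change: A[5] 0 -> -23
Changed element was NOT the min; min changes only if -23 < -18.
New min = -23; changed? yes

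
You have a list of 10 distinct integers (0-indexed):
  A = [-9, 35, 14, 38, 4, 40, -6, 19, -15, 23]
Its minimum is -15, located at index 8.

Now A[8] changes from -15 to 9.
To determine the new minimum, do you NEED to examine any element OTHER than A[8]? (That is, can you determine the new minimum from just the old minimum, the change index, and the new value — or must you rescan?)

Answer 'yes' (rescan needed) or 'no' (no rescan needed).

Answer: yes

Derivation:
Old min = -15 at index 8
Change at index 8: -15 -> 9
Index 8 WAS the min and new value 9 > old min -15. Must rescan other elements to find the new min.
Needs rescan: yes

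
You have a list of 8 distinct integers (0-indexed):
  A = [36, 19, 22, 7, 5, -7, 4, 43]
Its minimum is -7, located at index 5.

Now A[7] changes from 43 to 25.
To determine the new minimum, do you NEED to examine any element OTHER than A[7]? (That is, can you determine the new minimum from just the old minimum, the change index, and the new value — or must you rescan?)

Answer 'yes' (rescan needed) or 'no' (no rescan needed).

Answer: no

Derivation:
Old min = -7 at index 5
Change at index 7: 43 -> 25
Index 7 was NOT the min. New min = min(-7, 25). No rescan of other elements needed.
Needs rescan: no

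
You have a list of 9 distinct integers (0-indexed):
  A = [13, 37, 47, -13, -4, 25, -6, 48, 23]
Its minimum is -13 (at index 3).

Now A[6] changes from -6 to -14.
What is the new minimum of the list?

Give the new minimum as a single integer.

Answer: -14

Derivation:
Old min = -13 (at index 3)
Change: A[6] -6 -> -14
Changed element was NOT the old min.
  New min = min(old_min, new_val) = min(-13, -14) = -14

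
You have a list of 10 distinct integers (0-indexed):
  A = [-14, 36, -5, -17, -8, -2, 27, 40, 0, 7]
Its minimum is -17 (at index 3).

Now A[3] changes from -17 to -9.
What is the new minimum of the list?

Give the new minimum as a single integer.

Answer: -14

Derivation:
Old min = -17 (at index 3)
Change: A[3] -17 -> -9
Changed element WAS the min. Need to check: is -9 still <= all others?
  Min of remaining elements: -14
  New min = min(-9, -14) = -14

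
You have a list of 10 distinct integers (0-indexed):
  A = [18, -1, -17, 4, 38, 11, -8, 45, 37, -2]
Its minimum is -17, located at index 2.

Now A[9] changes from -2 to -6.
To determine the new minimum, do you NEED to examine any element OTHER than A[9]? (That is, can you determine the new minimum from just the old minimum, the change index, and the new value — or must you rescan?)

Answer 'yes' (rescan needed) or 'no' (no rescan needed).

Answer: no

Derivation:
Old min = -17 at index 2
Change at index 9: -2 -> -6
Index 9 was NOT the min. New min = min(-17, -6). No rescan of other elements needed.
Needs rescan: no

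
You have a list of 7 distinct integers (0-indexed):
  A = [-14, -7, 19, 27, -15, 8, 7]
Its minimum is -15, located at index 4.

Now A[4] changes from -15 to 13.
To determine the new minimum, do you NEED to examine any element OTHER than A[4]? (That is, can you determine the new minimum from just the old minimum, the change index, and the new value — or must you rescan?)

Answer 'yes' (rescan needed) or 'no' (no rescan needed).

Old min = -15 at index 4
Change at index 4: -15 -> 13
Index 4 WAS the min and new value 13 > old min -15. Must rescan other elements to find the new min.
Needs rescan: yes

Answer: yes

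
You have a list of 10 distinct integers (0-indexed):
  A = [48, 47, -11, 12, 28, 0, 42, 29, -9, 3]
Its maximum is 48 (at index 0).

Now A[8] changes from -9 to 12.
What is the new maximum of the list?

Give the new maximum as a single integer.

Answer: 48

Derivation:
Old max = 48 (at index 0)
Change: A[8] -9 -> 12
Changed element was NOT the old max.
  New max = max(old_max, new_val) = max(48, 12) = 48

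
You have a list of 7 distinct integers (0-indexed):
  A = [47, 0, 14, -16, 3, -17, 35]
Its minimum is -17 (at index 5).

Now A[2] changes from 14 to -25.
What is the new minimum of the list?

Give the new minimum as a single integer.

Answer: -25

Derivation:
Old min = -17 (at index 5)
Change: A[2] 14 -> -25
Changed element was NOT the old min.
  New min = min(old_min, new_val) = min(-17, -25) = -25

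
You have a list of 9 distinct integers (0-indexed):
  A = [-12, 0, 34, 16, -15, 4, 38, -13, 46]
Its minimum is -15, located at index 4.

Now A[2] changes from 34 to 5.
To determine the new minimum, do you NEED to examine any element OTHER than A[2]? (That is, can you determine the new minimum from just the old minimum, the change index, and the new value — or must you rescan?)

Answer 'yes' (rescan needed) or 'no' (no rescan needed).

Old min = -15 at index 4
Change at index 2: 34 -> 5
Index 2 was NOT the min. New min = min(-15, 5). No rescan of other elements needed.
Needs rescan: no

Answer: no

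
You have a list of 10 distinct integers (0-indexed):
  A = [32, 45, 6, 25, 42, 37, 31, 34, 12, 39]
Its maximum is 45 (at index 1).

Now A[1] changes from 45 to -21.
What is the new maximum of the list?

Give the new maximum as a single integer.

Old max = 45 (at index 1)
Change: A[1] 45 -> -21
Changed element WAS the max -> may need rescan.
  Max of remaining elements: 42
  New max = max(-21, 42) = 42

Answer: 42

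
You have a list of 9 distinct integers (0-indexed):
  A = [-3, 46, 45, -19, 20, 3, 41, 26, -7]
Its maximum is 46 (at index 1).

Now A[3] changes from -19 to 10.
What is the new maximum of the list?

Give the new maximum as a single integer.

Answer: 46

Derivation:
Old max = 46 (at index 1)
Change: A[3] -19 -> 10
Changed element was NOT the old max.
  New max = max(old_max, new_val) = max(46, 10) = 46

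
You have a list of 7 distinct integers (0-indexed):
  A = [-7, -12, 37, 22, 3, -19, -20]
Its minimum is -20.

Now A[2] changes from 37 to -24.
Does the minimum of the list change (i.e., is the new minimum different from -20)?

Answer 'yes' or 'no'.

Answer: yes

Derivation:
Old min = -20
Change: A[2] 37 -> -24
Changed element was NOT the min; min changes only if -24 < -20.
New min = -24; changed? yes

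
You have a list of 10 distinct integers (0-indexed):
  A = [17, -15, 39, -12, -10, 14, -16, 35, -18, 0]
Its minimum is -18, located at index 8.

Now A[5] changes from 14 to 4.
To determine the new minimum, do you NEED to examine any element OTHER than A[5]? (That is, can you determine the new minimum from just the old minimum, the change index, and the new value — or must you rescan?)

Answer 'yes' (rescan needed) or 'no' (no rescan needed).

Old min = -18 at index 8
Change at index 5: 14 -> 4
Index 5 was NOT the min. New min = min(-18, 4). No rescan of other elements needed.
Needs rescan: no

Answer: no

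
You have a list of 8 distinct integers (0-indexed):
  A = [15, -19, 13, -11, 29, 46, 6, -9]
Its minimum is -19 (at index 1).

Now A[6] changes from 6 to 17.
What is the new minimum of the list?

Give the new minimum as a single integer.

Answer: -19

Derivation:
Old min = -19 (at index 1)
Change: A[6] 6 -> 17
Changed element was NOT the old min.
  New min = min(old_min, new_val) = min(-19, 17) = -19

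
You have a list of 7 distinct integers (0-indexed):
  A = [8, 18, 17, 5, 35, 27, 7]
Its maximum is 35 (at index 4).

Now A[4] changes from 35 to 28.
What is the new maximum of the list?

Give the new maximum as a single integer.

Answer: 28

Derivation:
Old max = 35 (at index 4)
Change: A[4] 35 -> 28
Changed element WAS the max -> may need rescan.
  Max of remaining elements: 27
  New max = max(28, 27) = 28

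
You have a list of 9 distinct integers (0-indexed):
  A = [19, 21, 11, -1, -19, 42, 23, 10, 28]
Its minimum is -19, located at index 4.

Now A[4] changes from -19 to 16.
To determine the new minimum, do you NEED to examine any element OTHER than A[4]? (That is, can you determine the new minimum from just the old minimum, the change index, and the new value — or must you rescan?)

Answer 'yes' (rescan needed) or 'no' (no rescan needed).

Old min = -19 at index 4
Change at index 4: -19 -> 16
Index 4 WAS the min and new value 16 > old min -19. Must rescan other elements to find the new min.
Needs rescan: yes

Answer: yes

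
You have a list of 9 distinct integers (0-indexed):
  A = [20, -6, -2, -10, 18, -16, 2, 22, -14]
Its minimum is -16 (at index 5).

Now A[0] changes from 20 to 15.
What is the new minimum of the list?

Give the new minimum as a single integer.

Answer: -16

Derivation:
Old min = -16 (at index 5)
Change: A[0] 20 -> 15
Changed element was NOT the old min.
  New min = min(old_min, new_val) = min(-16, 15) = -16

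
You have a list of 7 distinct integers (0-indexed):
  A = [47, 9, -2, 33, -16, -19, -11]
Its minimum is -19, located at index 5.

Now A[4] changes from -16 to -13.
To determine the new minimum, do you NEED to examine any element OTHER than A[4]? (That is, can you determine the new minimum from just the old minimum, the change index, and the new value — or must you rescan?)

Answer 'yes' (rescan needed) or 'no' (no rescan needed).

Old min = -19 at index 5
Change at index 4: -16 -> -13
Index 4 was NOT the min. New min = min(-19, -13). No rescan of other elements needed.
Needs rescan: no

Answer: no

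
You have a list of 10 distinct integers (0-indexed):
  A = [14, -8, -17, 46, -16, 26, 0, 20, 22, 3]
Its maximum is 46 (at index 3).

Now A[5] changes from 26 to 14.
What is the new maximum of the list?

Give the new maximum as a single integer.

Answer: 46

Derivation:
Old max = 46 (at index 3)
Change: A[5] 26 -> 14
Changed element was NOT the old max.
  New max = max(old_max, new_val) = max(46, 14) = 46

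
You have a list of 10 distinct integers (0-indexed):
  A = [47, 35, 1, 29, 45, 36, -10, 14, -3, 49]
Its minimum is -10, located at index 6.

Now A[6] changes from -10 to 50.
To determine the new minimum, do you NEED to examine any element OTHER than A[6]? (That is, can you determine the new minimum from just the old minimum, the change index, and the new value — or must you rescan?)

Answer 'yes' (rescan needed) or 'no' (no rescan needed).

Old min = -10 at index 6
Change at index 6: -10 -> 50
Index 6 WAS the min and new value 50 > old min -10. Must rescan other elements to find the new min.
Needs rescan: yes

Answer: yes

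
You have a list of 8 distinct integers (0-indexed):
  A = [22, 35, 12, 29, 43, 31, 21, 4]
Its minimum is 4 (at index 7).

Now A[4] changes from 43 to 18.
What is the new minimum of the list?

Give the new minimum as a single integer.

Old min = 4 (at index 7)
Change: A[4] 43 -> 18
Changed element was NOT the old min.
  New min = min(old_min, new_val) = min(4, 18) = 4

Answer: 4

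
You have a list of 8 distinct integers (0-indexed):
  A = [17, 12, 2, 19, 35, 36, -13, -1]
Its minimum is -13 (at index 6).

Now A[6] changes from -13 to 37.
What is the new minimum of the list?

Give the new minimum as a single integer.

Old min = -13 (at index 6)
Change: A[6] -13 -> 37
Changed element WAS the min. Need to check: is 37 still <= all others?
  Min of remaining elements: -1
  New min = min(37, -1) = -1

Answer: -1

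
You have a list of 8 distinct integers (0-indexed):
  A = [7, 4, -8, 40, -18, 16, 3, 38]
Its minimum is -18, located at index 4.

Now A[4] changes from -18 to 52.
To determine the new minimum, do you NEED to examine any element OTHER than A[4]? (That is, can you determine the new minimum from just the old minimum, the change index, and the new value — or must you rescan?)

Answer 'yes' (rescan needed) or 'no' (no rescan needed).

Old min = -18 at index 4
Change at index 4: -18 -> 52
Index 4 WAS the min and new value 52 > old min -18. Must rescan other elements to find the new min.
Needs rescan: yes

Answer: yes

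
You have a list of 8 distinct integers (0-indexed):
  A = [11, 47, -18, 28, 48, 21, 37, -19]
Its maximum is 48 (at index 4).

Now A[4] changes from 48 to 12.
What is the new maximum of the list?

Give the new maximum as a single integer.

Old max = 48 (at index 4)
Change: A[4] 48 -> 12
Changed element WAS the max -> may need rescan.
  Max of remaining elements: 47
  New max = max(12, 47) = 47

Answer: 47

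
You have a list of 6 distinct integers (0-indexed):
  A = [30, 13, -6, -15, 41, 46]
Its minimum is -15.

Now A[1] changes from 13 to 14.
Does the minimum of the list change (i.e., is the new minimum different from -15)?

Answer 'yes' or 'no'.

Old min = -15
Change: A[1] 13 -> 14
Changed element was NOT the min; min changes only if 14 < -15.
New min = -15; changed? no

Answer: no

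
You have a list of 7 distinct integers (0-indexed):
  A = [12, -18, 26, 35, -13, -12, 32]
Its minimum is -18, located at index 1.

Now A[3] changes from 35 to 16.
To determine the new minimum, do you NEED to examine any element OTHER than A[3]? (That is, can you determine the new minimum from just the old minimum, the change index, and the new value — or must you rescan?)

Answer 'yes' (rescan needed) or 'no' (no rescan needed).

Answer: no

Derivation:
Old min = -18 at index 1
Change at index 3: 35 -> 16
Index 3 was NOT the min. New min = min(-18, 16). No rescan of other elements needed.
Needs rescan: no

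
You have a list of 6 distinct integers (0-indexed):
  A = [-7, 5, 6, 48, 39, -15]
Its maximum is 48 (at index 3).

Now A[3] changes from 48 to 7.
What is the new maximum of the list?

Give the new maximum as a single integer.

Answer: 39

Derivation:
Old max = 48 (at index 3)
Change: A[3] 48 -> 7
Changed element WAS the max -> may need rescan.
  Max of remaining elements: 39
  New max = max(7, 39) = 39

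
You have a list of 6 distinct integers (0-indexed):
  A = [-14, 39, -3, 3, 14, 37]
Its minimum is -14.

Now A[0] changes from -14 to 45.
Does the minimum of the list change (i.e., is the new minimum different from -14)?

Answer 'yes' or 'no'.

Answer: yes

Derivation:
Old min = -14
Change: A[0] -14 -> 45
Changed element was the min; new min must be rechecked.
New min = -3; changed? yes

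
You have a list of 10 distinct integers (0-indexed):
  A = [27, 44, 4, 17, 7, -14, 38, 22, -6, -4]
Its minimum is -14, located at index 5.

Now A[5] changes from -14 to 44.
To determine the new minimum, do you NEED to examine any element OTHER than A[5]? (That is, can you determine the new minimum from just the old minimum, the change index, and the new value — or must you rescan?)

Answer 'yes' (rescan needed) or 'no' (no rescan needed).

Answer: yes

Derivation:
Old min = -14 at index 5
Change at index 5: -14 -> 44
Index 5 WAS the min and new value 44 > old min -14. Must rescan other elements to find the new min.
Needs rescan: yes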